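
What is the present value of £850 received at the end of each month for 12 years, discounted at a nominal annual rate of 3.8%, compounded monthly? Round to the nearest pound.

£98,169

Periodic rate i = 0.038/12 = 0.00316667; n = 12 × 12 = 144 periods.
Annuity factor a(144|0.00316667) = 115.493478; PV = 850 × 115.493478 = 98,169.4567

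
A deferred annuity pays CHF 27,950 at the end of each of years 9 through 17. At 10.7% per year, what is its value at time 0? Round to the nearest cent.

CHF 69,432.09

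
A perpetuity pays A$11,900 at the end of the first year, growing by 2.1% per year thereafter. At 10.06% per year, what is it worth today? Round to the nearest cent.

PV = D₁/(r − g) = 11900/(0.1006 − 0.021) = 149,497.4874

A$149,497.49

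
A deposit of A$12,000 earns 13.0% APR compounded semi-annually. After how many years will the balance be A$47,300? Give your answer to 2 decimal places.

10.89 years

Periodic rate i = 0.13/2 = 0.065.
n = ln(47300/12000) / ln(1+0.065) = ln(3.94167) / 0.062975 = 21.7802 half-years
= 21.7802/2 years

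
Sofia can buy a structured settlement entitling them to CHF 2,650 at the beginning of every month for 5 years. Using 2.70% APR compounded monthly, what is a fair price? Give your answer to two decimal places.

i = 0.027/12 = 0.00225 per month; n = 5·12 = 60.
PV = 2650 × [1 − (1+0.00225)^(−60)] / 0.00225 × (1+i) = 2650 × 56.193521 = 148,912.8309
(annuity-due: payments at period start, so ×(1+i).)

CHF 148,912.83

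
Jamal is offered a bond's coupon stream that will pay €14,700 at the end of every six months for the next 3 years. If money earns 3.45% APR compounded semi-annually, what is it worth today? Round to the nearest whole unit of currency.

With 2 periods per year: i = 0.01725, n = 6.
PV = 14700 × [1 − (1+0.01725)^(−6)] / 0.01725 = 14700 × 5.653788 = 83,110.6891

€83,111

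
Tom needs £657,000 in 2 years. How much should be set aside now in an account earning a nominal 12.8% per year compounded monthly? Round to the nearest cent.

£509,301.27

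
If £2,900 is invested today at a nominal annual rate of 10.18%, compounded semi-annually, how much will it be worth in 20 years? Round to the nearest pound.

Periodic rate i = 0.1018/2 = 0.0509; n = 20 × 2 = 40 periods.
FV = PV·(1+i)^n = 2,900 × 7.285438 = 21,127.7709

£21,128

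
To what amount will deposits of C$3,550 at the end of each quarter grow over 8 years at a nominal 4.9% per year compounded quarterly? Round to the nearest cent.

C$138,063.80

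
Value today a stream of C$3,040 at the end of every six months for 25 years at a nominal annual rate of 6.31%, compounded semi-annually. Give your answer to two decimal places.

C$75,967.68

i = 0.0631/2 = 0.03155 per half-year; n = 25·2 = 50.
Annuity factor a(50|0.03155) = 24.989367; PV = 3040 × 24.989367 = 75,967.6763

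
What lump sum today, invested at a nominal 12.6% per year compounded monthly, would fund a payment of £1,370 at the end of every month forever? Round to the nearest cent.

£130,476.19

Periodic rate i = 0.126/12 = 0.0105.
PV = PMT / i = 1370 / 0.0105 = 130,476.1905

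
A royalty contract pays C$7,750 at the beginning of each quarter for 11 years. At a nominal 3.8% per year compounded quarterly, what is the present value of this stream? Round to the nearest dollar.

Periodic rate i = 0.038/4 = 0.0095; n = 11 × 4 = 44 periods.
PV = PMT · [1 − (1+i)^(−n)] / i × (1+i) = 7750 · 36.165341 = 280,281.3914
(annuity-due: payments at period start, so ×(1+i).)

C$280,281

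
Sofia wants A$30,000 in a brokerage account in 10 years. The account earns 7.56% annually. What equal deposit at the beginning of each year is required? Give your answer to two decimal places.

A$1,965.93

PMT = 30000 / ( [(1+0.0756)^10 − 1] / 0.0756 × (1+i) ) = 30000 / 15.259917 = 1,965.9346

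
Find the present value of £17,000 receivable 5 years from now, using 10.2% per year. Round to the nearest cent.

PV = FV·(1+i)^(−n) = 17,000 × 0.615307 = 10,460.2231

£10,460.22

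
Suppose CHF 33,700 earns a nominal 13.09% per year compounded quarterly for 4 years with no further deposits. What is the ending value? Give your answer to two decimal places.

Periodic rate i = 0.1309/4 = 0.032725; n = 4 × 4 = 16 periods.
FV = 33,700 × (1 + 0.032725)^16 = 56,413.7472

CHF 56,413.75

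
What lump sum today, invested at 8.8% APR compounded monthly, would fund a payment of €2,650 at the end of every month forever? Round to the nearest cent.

€361,363.64

Periodic rate i = 0.088/12 = 0.00733333.
PV = PMT / i = 2650 / 0.00733333 = 361,363.6364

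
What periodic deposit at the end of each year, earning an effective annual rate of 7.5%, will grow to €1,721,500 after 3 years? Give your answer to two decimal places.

€532,869.03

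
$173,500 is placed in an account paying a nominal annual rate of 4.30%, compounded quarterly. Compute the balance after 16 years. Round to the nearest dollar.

Periodic rate i = 0.043/4 = 0.01075; n = 16 × 4 = 64 periods.
173,500 × (1+0.01075)^64 = 173,500 × 1.982440 = 343,953.2991

$343,953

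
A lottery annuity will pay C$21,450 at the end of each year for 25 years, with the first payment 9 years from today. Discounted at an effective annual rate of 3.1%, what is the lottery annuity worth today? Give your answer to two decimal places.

Value one period before first payment (t=8): 21450 × [1 − (1+0.031)^(−25)] / 0.031 = 21450 × 17.220702 = 369,384.0546
Discount back 8 years: 369,384.0546 × (1+0.031)^(−8) = 369,384.0546 × 0.783305 = 289,340.2297

C$289,340.23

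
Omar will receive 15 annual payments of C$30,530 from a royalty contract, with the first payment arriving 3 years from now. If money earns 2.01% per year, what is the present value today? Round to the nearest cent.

Value one period before first payment (t=2): 30530 × [1 − (1+0.0201)^(−15)] / 0.0201 = 30530 × 12.839656 = 391,994.6925
Discount back 2 years: 391,994.6925 × (1+0.0201)^(−2) = 391,994.6925 × 0.960980 = 376,699.1947

C$376,699.19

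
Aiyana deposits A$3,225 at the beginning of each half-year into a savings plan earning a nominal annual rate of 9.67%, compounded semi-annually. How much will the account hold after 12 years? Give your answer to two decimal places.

Periodic rate i = 0.0967/2 = 0.04835; n = 12 × 2 = 24 periods.
FV = 3225 × [(1+0.04835)^24 − 1] / 0.04835 × (1+i) = 3225 × 45.655600 = 147,239.3108
(Beginning-of-period payments → annuity-due factor ×(1+i).)

A$147,239.31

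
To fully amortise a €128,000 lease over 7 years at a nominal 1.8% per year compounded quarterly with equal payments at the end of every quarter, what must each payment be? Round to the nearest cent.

€4,875.74

With 4 periods per year: i = 0.0045, n = 28.
PMT = 128000 / ( [1 − (1+0.0045)^(−28)] / 0.0045 ) = 128000 / 26.252428 = 4,875.7394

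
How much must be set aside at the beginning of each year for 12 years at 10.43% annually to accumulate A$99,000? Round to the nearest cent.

FV-annuity factor × (1+i) = 24.233785; PMT = 99000 / 24.233785 = 4,085.2059

A$4,085.21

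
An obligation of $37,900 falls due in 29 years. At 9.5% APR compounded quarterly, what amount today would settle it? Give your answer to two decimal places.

$2,489.69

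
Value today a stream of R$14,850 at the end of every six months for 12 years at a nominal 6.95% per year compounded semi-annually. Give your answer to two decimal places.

i = 0.0695/2 = 0.03475 per half-year; n = 12·2 = 24.
PV = PMT · [1 − (1+i)^(−n)] / i = 14850 · 16.100613 = 239,094.1033

R$239,094.10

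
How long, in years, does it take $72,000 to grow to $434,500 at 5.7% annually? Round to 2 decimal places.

32.43 years

n = ln(434500/72000) / ln(1+0.057) = ln(6.03472) / 0.055435 = 32.4261 years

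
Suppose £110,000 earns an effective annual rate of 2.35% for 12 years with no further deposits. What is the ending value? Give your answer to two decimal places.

£145,360.65

FV = PV·(1+i)^n = 110,000 × 1.321460 = 145,360.6476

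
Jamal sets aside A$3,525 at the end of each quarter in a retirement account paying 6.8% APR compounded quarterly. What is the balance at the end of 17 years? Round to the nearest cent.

i = 0.068/4 = 0.017 per quarter; n = 17·4 = 68.
FV = PMT · [(1+i)^n − 1] / i = 3525 · 126.263454 = 445,078.6755

A$445,078.68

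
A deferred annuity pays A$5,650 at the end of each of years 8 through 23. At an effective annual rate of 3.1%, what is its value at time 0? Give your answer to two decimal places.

A$56,878.92

PV at t=7 (ordinary 16-year annuity): 5650 × a(16|0.031) = 5650 × 12.465610 = 70,430.6949
Discount back 7 years: 70,430.6949 × (1+0.031)^(−7) = 70,430.6949 × 0.807587 = 56,878.9167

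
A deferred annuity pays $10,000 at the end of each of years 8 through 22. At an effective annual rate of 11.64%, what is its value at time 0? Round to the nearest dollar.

PV at t=7 (ordinary 15-year annuity): 10000 × a(15|0.1164) = 10000 × 6.943853 = 69,438.5289
Discount back 7 years: 69,438.5289 × (1+0.1164)^(−7) = 69,438.5289 × 0.462659 = 32,126.3745

$32,126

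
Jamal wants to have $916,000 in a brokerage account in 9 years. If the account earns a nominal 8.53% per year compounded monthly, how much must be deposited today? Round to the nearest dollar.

$426,253

With 12 periods per year: i = 0.00710833, n = 108.
Discount factor = (1+0.00710833)^(−108) = 0.465341; PV = 916,000 × 0.465341 = 426,252.5610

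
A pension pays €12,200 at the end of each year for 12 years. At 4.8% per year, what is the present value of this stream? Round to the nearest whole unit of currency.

€109,362

Annuity factor a(12|0.048) = 8.964081; PV = 12200 × 8.964081 = 109,361.7855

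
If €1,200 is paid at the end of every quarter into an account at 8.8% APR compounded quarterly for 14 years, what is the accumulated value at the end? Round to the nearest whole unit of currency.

Periodic rate i = 0.088/4 = 0.022; n = 14 × 4 = 56 periods.
FV = 1200 × [(1+0.022)^56 − 1] / 0.022 = 1200 × 108.299830 = 129,959.7962

€129,960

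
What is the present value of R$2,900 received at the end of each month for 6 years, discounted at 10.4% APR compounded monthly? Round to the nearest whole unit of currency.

R$154,847

Periodic rate i = 0.104/12 = 0.00866667; n = 6 × 12 = 72 periods.
PV = 2900 × [1 − (1+0.00866667)^(−72)] / 0.00866667 = 2900 × 53.395457 = 154,846.8249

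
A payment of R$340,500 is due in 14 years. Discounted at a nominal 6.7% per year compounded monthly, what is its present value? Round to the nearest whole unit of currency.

i = 0.067/12 = 0.00558333 per month; n = 14·12 = 168.
PV = FV·(1+i)^(−n) = 340,500 × 0.392432 = 133,623.2139

R$133,623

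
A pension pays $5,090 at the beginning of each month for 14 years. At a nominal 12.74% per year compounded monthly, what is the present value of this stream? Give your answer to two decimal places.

$402,340.07

With 12 periods per year: i = 0.0106167, n = 168.
PV = PMT · [1 − (1+i)^(−n)] / i × (1+i) = 5090 · 79.045200 = 402,340.0663
(Beginning-of-period payments → annuity-due factor ×(1+i).)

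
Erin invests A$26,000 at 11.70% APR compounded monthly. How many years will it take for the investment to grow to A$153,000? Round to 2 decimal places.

15.22 years

Periodic rate i = 0.117/12 = 0.00975.
(1+i)^n = 153000/26000 = 5.88462, so n = ln 5.88462 / ln 1.00975 = 182.6633 months
= 182.6633/12 years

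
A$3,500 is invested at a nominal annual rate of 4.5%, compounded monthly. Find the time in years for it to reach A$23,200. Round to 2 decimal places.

42.11 years

Periodic rate i = 0.045/12 = 0.00375.
(1+i)^n = 23200/3500 = 6.62857, so n = ln 6.62857 / ln 1.00375 = 505.3156 months
= 505.3156/12 years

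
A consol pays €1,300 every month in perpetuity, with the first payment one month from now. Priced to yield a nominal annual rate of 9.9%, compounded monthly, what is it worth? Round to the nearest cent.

€157,575.76

Periodic rate i = 0.099/12 = 0.00825.
PV = PMT / i = 1300 / 0.00825 = 157,575.7576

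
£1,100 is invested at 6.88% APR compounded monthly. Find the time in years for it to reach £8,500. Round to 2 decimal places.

29.81 years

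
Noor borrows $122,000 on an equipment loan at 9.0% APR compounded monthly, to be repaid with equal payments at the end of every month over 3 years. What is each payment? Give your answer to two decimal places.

$3,879.57

i = 0.09/12 = 0.0075 per month; n = 3·12 = 36.
PMT = 122000 / ( [1 − (1+0.0075)^(−36)] / 0.0075 ) = 122000 / 31.446805 = 3,879.5674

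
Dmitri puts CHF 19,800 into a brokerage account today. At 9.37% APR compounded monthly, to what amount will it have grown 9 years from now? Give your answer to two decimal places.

CHF 45,865.20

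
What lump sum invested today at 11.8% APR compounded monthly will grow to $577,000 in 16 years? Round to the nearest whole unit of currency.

Periodic rate i = 0.118/12 = 0.00983333; n = 16 × 12 = 192 periods.
PV = 577,000 / (1 + 0.00983333)^192 = 577,000 / 6.545500 = 88,152.1700

$88,152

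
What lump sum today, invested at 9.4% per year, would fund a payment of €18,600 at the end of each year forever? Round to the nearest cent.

PV = C/r = 18600/0.094 = 197,872.3404

€197,872.34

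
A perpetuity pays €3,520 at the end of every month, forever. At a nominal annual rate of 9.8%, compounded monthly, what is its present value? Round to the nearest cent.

€431,020.41

Periodic rate i = 0.098/12 = 0.00816667.
PV = C/r = 3520/0.00816667 = 431,020.4082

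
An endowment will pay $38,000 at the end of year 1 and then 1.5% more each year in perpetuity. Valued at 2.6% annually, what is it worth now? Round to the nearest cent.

$3,454,545.45

PV = PMT / (i − g) = 38000 / (0.026 − 0.015) = 38000 / 0.011000 = 3,454,545.4545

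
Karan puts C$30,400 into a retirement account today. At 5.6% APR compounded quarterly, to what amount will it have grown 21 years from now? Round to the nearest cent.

Periodic rate i = 0.056/4 = 0.014; n = 21 × 4 = 84 periods.
30,400 × (1+0.014)^84 = 30,400 × 3.215054 = 97,737.6299

C$97,737.63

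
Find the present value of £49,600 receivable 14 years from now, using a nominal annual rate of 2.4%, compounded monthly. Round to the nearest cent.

£35,457.20

With 12 periods per year: i = 0.002, n = 168.
PV = FV·(1+i)^(−n) = 49,600 × 0.714863 = 35,457.2018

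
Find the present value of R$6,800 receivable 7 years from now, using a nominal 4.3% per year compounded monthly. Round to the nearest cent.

R$5,035.24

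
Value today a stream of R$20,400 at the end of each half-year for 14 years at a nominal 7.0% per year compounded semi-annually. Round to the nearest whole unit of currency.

With 2 periods per year: i = 0.035, n = 28.
Annuity factor a(28|0.035) = 17.667019; PV = 20400 × 17.667019 = 360,407.1845

R$360,407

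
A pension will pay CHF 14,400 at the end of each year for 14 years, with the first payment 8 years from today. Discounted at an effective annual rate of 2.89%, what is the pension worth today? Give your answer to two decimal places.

Value one period before first payment (t=7): 14400 × [1 − (1+0.0289)^(−14)] / 0.0289 = 14400 × 11.381242 = 163,889.8848
PV₀ = 163,889.8848 / (1+0.0289)^7 = 163,889.8848 / 1.220709 = 134,257.9401

CHF 134,257.94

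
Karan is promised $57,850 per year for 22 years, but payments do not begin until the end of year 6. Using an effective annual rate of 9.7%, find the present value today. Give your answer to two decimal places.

Value one period before first payment (t=5): 57850 × [1 − (1+0.097)^(−22)] / 0.097 = 57850 × 8.964402 = 518,590.6373
PV₀ = 518,590.6373 / (1+0.097)^5 = 518,590.6373 / 1.588668 = 326,431.1040

$326,431.10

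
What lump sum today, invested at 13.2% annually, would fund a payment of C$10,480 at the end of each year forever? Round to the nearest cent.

PV = C/r = 10480/0.132 = 79,393.9394

C$79,393.94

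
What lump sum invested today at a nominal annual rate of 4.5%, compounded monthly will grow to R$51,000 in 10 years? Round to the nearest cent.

With 12 periods per year: i = 0.00375, n = 120.
PV = 51,000 / (1 + 0.00375)^120 = 51,000 / 1.566993 = 32,546.4168

R$32,546.42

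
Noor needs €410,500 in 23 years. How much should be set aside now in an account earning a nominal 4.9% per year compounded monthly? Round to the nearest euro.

Periodic rate i = 0.049/12 = 0.00408333; n = 23 × 12 = 276 periods.
PV = 410,500 / (1 + 0.00408333)^276 = 410,500 / 3.079309 = 133,309.1201

€133,309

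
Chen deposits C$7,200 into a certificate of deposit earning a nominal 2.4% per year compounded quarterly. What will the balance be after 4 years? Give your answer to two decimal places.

Periodic rate i = 0.024/4 = 0.006; n = 4 × 4 = 16 periods.
7,200 × (1+0.006)^16 = 7,200 × 1.100443 = 7,923.1921

C$7,923.19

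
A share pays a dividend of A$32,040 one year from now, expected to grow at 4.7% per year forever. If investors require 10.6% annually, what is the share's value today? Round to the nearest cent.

A$543,050.85

PV = PMT / (i − g) = 32040 / (0.106 − 0.047) = 32040 / 0.059000 = 543,050.8475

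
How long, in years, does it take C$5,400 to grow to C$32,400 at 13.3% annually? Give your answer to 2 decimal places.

n = ln(32400/5400) / ln(1+0.133) = ln(6.00000) / 0.124869 = 14.3491 years

14.35 years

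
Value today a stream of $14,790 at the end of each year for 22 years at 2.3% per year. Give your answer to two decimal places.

$253,122.68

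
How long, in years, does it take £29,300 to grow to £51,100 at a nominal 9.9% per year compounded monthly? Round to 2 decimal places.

Periodic rate i = 0.099/12 = 0.00825.
n = ln(51100/29300) / ln(1+0.00825) = ln(1.74403) / 0.008216 = 67.6955 months
= 67.6955/12 years

5.64 years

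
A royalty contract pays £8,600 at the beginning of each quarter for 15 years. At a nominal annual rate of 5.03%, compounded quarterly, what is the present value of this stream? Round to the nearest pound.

Periodic rate i = 0.0503/4 = 0.012575; n = 15 × 4 = 60 periods.
PV = 8600 × [1 − (1+0.012575)^(−60)] / 0.012575 × (1+i) = 8600 × 42.478776 = 365,317.4711
(Beginning-of-period payments → annuity-due factor ×(1+i).)

£365,317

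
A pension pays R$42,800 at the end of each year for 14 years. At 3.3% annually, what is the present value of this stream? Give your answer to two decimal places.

R$473,731.85

Annuity factor a(14|0.033) = 11.068501; PV = 42800 × 11.068501 = 473,731.8506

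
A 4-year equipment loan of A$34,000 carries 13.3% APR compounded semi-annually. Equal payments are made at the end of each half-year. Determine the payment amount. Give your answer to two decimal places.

A$5,616.92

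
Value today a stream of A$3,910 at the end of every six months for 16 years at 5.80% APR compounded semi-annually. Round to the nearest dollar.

A$80,816

Periodic rate i = 0.058/2 = 0.029; n = 16 × 2 = 32 periods.
Annuity factor a(32|0.029) = 20.669059; PV = 3910 × 20.669059 = 80,816.0205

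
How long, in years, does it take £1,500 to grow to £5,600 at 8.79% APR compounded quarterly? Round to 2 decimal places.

Periodic rate i = 0.0879/4 = 0.021975.
(1+i)^n = 5600/1500 = 3.73333, so n = ln 3.73333 / ln 1.02198 = 60.6017 quarters
= 60.6017/4 years

15.15 years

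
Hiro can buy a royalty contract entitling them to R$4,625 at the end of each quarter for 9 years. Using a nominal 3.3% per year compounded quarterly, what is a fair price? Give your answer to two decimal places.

R$143,543.23

Periodic rate i = 0.033/4 = 0.00825; n = 9 × 4 = 36 periods.
Annuity factor a(36|0.00825) = 31.036375; PV = 4625 × 31.036375 = 143,543.2323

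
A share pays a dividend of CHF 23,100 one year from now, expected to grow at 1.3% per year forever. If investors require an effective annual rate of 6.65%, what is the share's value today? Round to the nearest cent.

PV = D₁/(r − g) = 23100/(0.0665 − 0.013) = 431,775.7009

CHF 431,775.70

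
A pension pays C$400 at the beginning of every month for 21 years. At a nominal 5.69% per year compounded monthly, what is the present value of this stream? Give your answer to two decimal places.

C$59,026.65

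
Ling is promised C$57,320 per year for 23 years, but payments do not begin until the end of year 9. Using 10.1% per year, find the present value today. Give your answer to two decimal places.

C$234,090.82

Value one period before first payment (t=8): 57320 × [1 − (1+0.101)^(−23)] / 0.101 = 57320 × 8.818135 = 505,455.5062
Discount back 8 years: 505,455.5062 × (1+0.101)^(−8) = 505,455.5062 × 0.463128 = 234,090.8185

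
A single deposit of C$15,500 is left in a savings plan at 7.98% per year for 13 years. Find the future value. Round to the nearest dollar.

C$42,053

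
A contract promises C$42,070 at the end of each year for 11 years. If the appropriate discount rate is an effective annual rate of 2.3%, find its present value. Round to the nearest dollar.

PV = PMT · [1 − (1+i)^(−n)] / i = 42070 · 9.621906 = 404,793.6018

C$404,794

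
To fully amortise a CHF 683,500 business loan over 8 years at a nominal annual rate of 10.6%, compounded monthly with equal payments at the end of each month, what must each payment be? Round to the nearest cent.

i = 0.106/12 = 0.00883333 per month; n = 8·12 = 96.
Annuity-PV factor = 64.543220; PMT = 683500 / 64.543220 = 10,589.8032

CHF 10,589.80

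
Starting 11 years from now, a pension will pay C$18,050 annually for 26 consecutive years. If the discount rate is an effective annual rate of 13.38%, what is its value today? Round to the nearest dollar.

C$36,961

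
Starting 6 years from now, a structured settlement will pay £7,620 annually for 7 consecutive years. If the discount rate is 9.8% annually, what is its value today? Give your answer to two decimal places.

£23,398.95

Value one period before first payment (t=5): 7620 × [1 − (1+0.098)^(−7)] / 0.098 = 7620 × 4.900643 = 37,342.9001
Discount back 5 years: 37,342.9001 × (1+0.098)^(−5) = 37,342.9001 × 0.626597 = 23,398.9485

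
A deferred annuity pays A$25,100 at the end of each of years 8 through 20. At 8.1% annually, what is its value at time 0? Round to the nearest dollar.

PV at t=7 (ordinary 13-year annuity): 25100 × a(13|0.081) = 25100 × 7.860488 = 197,298.2445
Discount back 7 years: 197,298.2445 × (1+0.081)^(−7) = 197,298.2445 × 0.579722 = 114,378.2279

A$114,378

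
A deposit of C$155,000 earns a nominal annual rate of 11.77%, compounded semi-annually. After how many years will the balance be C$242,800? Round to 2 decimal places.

Periodic rate i = 0.1177/2 = 0.05885.
n = ln(242800/155000) / ln(1+0.05885) = ln(1.56645) / 0.057183 = 7.8487 half-years
= 7.8487/2 years

3.92 years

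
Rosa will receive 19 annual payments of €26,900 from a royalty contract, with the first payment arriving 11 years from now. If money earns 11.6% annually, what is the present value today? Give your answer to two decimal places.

€67,767.36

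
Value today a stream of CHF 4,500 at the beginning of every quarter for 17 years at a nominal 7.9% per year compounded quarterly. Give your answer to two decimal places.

CHF 170,891.78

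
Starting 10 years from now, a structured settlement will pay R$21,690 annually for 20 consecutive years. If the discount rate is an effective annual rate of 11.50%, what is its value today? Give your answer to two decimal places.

R$62,781.22

Value one period before first payment (t=9): 21690 × [1 − (1+0.115)^(−20)] / 0.115 = 21690 × 7.709816 = 167,225.9060
PV₀ = 167,225.9060 / (1+0.115)^9 = 167,225.9060 / 2.663629 = 62,781.2200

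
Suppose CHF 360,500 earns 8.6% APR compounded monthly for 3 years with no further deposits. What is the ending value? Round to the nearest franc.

CHF 466,180

Periodic rate i = 0.086/12 = 0.00716667; n = 3 × 12 = 36 periods.
360,500 × (1+0.00716667)^36 = 360,500 × 1.293148 = 466,180.0114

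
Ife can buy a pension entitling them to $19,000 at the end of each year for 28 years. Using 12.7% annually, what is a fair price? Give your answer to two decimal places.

Annuity factor a(28|0.127) = 7.597113; PV = 19000 × 7.597113 = 144,345.1547

$144,345.15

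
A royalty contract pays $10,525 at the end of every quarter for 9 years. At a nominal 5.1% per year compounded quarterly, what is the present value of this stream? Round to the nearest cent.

i = 0.051/4 = 0.01275 per quarter; n = 9·4 = 36.
PV = PMT · [1 − (1+i)^(−n)] / i = 10525 · 28.725380 = 302,334.6269

$302,334.63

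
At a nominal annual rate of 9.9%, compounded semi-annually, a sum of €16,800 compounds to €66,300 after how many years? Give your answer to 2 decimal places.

14.21 years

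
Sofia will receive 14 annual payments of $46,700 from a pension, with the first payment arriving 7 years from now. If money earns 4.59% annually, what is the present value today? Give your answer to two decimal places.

$362,586.06

PV at t=6 (ordinary 14-year annuity): 46700 × a(14|0.0459) = 46700 × 10.163311 = 474,626.6016
Discount back 6 years: 474,626.6016 × (1+0.0459)^(−6) = 474,626.6016 × 0.763940 = 362,586.0554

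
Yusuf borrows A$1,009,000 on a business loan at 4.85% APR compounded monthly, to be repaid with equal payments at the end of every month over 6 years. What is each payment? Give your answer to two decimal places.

i = 0.0485/12 = 0.00404167 per month; n = 6·12 = 72.
PMT = 1.009e+06 / ( [1 − (1+0.00404167)^(−72)] / 0.00404167 ) = 1.009e+06 / 62.361845 = 16,179.7652

A$16,179.77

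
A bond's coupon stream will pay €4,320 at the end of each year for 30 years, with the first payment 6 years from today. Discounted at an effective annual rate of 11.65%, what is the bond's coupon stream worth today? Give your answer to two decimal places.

Value one period before first payment (t=5): 4320 × [1 − (1+0.1165)^(−30)] / 0.1165 = 4320 × 8.268980 = 35,721.9925
Discount back 5 years: 35,721.9925 × (1+0.1165)^(−5) = 35,721.9925 × 0.576377 = 20,589.3216

€20,589.32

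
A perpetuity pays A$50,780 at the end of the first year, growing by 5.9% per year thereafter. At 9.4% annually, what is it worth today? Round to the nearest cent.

A$1,450,857.14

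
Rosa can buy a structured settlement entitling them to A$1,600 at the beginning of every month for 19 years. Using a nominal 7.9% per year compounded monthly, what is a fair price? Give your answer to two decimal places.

A$189,837.51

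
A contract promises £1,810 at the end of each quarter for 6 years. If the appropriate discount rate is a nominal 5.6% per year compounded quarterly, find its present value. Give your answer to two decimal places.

£36,679.61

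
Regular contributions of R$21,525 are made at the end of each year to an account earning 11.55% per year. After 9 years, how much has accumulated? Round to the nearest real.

FV = 21525 × [(1+0.1155)^9 − 1] / 0.1155 = 21525 × 14.496959 = 312,047.0524

R$312,047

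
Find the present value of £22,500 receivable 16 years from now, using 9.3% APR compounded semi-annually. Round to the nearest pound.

£5,254

Periodic rate i = 0.093/2 = 0.0465; n = 16 × 2 = 32 periods.
PV = 22,500 / (1 + 0.0465)^32 = 22,500 / 4.282087 = 5,254.4477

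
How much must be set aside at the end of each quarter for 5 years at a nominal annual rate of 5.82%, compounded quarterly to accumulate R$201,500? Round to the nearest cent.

R$8,752.69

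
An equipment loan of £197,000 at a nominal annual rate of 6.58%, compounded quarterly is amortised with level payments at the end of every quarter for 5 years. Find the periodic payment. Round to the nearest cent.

With 4 periods per year: i = 0.01645, n = 20.
Annuity-PV factor = 16.925722; PMT = 197000 / 16.925722 = 11,639.0899

£11,639.09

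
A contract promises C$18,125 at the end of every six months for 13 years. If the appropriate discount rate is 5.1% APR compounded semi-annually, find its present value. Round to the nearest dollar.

C$341,458

Periodic rate i = 0.051/2 = 0.0255; n = 13 × 2 = 26 periods.
Annuity factor a(26|0.0255) = 18.839048; PV = 18125 × 18.839048 = 341,457.7439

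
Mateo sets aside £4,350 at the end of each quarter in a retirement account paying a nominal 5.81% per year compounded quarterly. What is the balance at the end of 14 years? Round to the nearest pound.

£372,080

i = 0.0581/4 = 0.014525 per quarter; n = 14·4 = 56.
FV = 4350 × [(1+0.014525)^56 − 1] / 0.014525 = 4350 × 85.535677 = 372,080.1966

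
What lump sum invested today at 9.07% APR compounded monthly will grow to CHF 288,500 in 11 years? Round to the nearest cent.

CHF 106,777.44

Periodic rate i = 0.0907/12 = 0.00755833; n = 11 × 12 = 132 periods.
PV = 288,500 / (1 + 0.00755833)^132 = 288,500 / 2.701882 = 106,777.4400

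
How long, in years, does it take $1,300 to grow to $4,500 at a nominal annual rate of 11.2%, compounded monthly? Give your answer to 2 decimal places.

Periodic rate i = 0.112/12 = 0.00933333.
n = ln(4500/1300) / ln(1+0.00933333) = ln(3.46154) / 0.009290 = 133.6606 months
= 133.6606/12 years

11.14 years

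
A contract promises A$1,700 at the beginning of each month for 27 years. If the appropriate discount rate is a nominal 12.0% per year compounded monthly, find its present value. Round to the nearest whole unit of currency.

With 12 periods per year: i = 0.01, n = 324.
PV = 1700 × [1 − (1+0.01)^(−324)] / 0.01 × (1+i) = 1700 × 96.980276 = 164,866.4687
Payments are at the start of each period, so multiply by (1+i).

A$164,866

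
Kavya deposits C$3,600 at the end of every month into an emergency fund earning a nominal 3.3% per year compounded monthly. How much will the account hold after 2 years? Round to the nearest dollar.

With 12 periods per year: i = 0.00275, n = 24.
FV = 3600 × [(1+0.00275)^24 − 1] / 0.00275 = 3600 × 24.774530 = 89,188.3078

C$89,188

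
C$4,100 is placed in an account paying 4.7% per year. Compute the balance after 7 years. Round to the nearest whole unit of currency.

C$5,655

FV = 4,100 × (1 + 0.047)^7 = 5,654.7138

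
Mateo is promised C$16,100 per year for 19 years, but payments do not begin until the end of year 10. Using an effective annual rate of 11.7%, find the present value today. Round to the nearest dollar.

C$44,624

PV at t=9 (ordinary 19-year annuity): 16100 × a(19|0.117) = 16100 × 7.502760 = 120,794.4372
PV₀ = 120,794.4372 / (1+0.117)^9 = 120,794.4372 / 2.706940 = 44,623.9876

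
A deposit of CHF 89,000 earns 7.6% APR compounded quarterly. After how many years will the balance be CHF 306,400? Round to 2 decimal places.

Periodic rate i = 0.076/4 = 0.019.
n = ln(306400/89000) / ln(1+0.019) = ln(3.44270) / 0.018822 = 65.6822 quarters
= 65.6822/4 years

16.42 years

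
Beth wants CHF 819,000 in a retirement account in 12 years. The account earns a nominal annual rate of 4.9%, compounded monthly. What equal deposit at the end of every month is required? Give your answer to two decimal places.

Periodic rate i = 0.049/12 = 0.00408333; n = 12 × 12 = 144 periods.
FV-annuity factor = 195.484858; PMT = 819000 / 195.484858 = 4,189.5828

CHF 4,189.58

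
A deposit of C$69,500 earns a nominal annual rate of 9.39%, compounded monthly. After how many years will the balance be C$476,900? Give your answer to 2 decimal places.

Periodic rate i = 0.0939/12 = 0.007825.
n = ln(476900/69500) / ln(1+0.007825) = ln(6.86187) / 0.007795 = 247.0934 months
= 247.0934/12 years

20.59 years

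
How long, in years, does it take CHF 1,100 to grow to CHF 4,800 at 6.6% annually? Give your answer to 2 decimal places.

(1+i)^n = 4800/1100 = 4.36364, so n = ln 4.36364 / ln 1.066 = 23.0516 years

23.05 years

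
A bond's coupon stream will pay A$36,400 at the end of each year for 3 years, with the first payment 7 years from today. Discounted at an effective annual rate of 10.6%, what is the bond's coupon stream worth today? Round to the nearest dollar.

PV at t=6 (ordinary 3-year annuity): 36400 × a(3|0.106) = 36400 × 2.460816 = 89,573.7146
Discount back 6 years: 89,573.7146 × (1+0.106)^(−6) = 89,573.7146 × 0.546348 = 48,938.4064

A$48,938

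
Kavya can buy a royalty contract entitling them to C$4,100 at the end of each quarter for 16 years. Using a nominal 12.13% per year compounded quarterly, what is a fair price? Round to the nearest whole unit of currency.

C$115,220

Periodic rate i = 0.1213/4 = 0.030325; n = 16 × 4 = 64 periods.
PV = 4100 × [1 − (1+0.030325)^(−64)] / 0.030325 = 4100 × 28.102514 = 115,220.3063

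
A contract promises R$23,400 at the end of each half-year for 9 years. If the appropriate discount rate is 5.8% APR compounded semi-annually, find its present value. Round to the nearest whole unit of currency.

With 2 periods per year: i = 0.029, n = 18.
PV = 23400 × [1 − (1+0.029)^(−18)] / 0.029 = 23400 × 13.870515 = 324,570.0626

R$324,570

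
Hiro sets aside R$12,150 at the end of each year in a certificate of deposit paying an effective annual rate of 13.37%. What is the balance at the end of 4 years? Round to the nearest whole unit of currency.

Accumulation factor s(4|0.1337) = 4.876093; FV = 12150 × 4.876093 = 59,244.5268

R$59,245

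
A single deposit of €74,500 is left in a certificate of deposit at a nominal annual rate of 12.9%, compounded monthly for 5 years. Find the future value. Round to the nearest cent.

€141,508.09

Periodic rate i = 0.129/12 = 0.01075; n = 5 × 12 = 60 periods.
FV = 74,500 × (1 + 0.01075)^60 = 141,508.0913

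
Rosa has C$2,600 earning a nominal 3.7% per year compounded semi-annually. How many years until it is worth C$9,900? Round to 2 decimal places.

Periodic rate i = 0.037/2 = 0.0185.
n = ln(9900/2600) / ln(1+0.0185) = ln(3.80769) / 0.018331 = 72.9380 half-years
= 72.9380/2 years

36.47 years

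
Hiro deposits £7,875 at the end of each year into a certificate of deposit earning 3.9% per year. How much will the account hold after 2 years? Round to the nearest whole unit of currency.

FV = PMT · [(1+i)^n − 1] / i = 7875 · 2.039000 = 16,057.1250

£16,057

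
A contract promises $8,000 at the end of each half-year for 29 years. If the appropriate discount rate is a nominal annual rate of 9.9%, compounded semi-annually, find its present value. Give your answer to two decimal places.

$151,809.91

Periodic rate i = 0.099/2 = 0.0495; n = 29 × 2 = 58 periods.
PV = 8000 × [1 − (1+0.0495)^(−58)] / 0.0495 = 8000 × 18.976239 = 151,809.9085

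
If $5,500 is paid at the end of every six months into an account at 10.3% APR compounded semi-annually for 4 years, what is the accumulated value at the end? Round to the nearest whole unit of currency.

With 2 periods per year: i = 0.0515, n = 8.
FV = 5500 × [(1+0.0515)^8 − 1] / 0.0515 = 5500 × 9.600492 = 52,802.7037

$52,803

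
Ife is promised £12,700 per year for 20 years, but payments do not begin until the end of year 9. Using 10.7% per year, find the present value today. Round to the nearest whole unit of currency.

PV at t=8 (ordinary 20-year annuity): 12700 × a(20|0.107) = 12700 × 8.122126 = 103,150.9980
PV₀ = 103,150.9980 / (1+0.107)^8 = 103,150.9980 / 2.255179 = 45,739.6110

£45,740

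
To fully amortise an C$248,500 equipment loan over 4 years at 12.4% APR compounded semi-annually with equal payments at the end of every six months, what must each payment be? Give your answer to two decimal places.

C$40,334.77

With 2 periods per year: i = 0.062, n = 8.
Annuity-PV factor = 6.160937; PMT = 248500 / 6.160937 = 40,334.7733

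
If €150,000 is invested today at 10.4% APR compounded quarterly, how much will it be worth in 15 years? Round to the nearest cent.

i = 0.104/4 = 0.026 per quarter; n = 15·4 = 60.
FV = 150,000 × (1 + 0.026)^60 = 699,733.8854

€699,733.89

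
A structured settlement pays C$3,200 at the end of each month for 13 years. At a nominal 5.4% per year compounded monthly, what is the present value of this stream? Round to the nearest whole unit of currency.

C$358,134

Periodic rate i = 0.054/12 = 0.0045; n = 13 × 12 = 156 periods.
PV = PMT · [1 − (1+i)^(−n)] / i = 3200 · 111.916847 = 358,133.9098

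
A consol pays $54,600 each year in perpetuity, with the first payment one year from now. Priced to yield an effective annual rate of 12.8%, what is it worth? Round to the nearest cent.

$426,562.50

PV = C/r = 54600/0.128 = 426,562.5000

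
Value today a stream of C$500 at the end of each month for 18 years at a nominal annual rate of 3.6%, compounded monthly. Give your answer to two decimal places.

Periodic rate i = 0.036/12 = 0.003; n = 18 × 12 = 216 periods.
PV = 500 × [1 − (1+0.003)^(−216)] / 0.003 = 500 × 158.800470 = 79,400.2352

C$79,400.24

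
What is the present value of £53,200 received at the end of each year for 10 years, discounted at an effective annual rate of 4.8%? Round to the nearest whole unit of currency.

Annuity factor a(10|0.048) = 7.797286; PV = 53200 × 7.797286 = 414,815.6033

£414,816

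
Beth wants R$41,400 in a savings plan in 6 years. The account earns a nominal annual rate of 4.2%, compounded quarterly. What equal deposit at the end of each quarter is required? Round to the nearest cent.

R$1,525.76

With 4 periods per year: i = 0.0105, n = 24.
FV-annuity factor = 27.133981; PMT = 41400 / 27.133981 = 1,525.7621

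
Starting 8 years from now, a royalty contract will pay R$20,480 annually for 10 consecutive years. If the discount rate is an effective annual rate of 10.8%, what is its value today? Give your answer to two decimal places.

PV at t=7 (ordinary 10-year annuity): 20480 × a(10|0.108) = 20480 × 5.938949 = 121,629.6797
PV₀ = 121,629.6797 / (1+0.108)^7 = 121,629.6797 / 2.050115 = 59,328.2093

R$59,328.21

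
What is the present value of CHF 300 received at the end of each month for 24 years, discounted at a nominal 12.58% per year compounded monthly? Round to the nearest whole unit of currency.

i = 0.1258/12 = 0.0104833 per month; n = 24·12 = 288.
PV = 300 × [1 − (1+0.0104833)^(−288)] / 0.0104833 = 300 × 90.656861 = 27,197.0583

CHF 27,197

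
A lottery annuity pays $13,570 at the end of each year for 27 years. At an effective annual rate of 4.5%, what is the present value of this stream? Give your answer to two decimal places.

Annuity factor a(27|0.045) = 15.451303; PV = 13570 × 15.451303 = 209,674.1793

$209,674.18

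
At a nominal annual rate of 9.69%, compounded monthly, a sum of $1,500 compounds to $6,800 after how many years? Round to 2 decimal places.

15.66 years

Periodic rate i = 0.0969/12 = 0.008075.
(1+i)^n = 6800/1500 = 4.53333, so n = ln 4.53333 / ln 1.00808 = 187.9321 months
= 187.9321/12 years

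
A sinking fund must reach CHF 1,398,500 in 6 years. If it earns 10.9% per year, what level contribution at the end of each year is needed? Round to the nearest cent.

FV-annuity factor = 7.892908; PMT = 1.3985e+06 / 7.892908 = 177,184.3838

CHF 177,184.38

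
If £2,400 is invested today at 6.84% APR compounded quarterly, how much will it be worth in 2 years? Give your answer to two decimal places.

Periodic rate i = 0.0684/4 = 0.0171; n = 2 × 4 = 8 periods.
2,400 × (1+0.0171)^8 = 2,400 × 1.145274 = 2,748.6565

£2,748.66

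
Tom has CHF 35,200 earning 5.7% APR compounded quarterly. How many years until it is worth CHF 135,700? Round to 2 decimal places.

23.84 years

Periodic rate i = 0.057/4 = 0.01425.
n = ln(135700/35200) / ln(1+0.01425) = ln(3.85511) / 0.014149 = 95.3679 quarters
= 95.3679/4 years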